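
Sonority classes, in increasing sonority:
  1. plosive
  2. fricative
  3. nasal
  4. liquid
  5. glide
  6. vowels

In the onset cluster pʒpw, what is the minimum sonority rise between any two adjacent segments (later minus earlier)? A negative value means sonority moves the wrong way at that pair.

-1

/p/: plosive = 1.
/ʒ/: fricative = 2.
/p/: plosive = 1.
/w/: glide = 5.
/p/→/ʒ/: change +1.
/ʒ/→/p/: change -1.
/p/→/w/: change +4.
Minimum = -1.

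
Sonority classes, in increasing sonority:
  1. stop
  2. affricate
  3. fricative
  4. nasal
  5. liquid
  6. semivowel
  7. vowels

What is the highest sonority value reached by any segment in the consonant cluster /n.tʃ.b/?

4

/n/: nasal = 4.
/tʃ/: affricate = 2.
/b/: stop = 1.
The maximum is 4.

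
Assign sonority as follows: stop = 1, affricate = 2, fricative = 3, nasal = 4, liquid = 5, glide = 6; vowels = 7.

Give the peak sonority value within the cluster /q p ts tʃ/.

/q/ is a stop (sonority 1).
/p/ is a stop (sonority 1).
/ts/ is an affricate (sonority 2).
/tʃ/ is an affricate (sonority 2).
The maximum is 2.

2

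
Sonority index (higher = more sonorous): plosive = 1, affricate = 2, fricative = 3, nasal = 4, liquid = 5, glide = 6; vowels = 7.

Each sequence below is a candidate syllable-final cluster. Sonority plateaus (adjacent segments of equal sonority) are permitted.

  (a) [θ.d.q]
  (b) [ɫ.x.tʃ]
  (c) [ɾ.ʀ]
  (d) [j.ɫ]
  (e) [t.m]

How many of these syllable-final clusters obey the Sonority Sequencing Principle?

4

(a) [θ.d.q]: profile 3-1-1 — obeys.
(b) [ɫ.x.tʃ]: profile 5-3-2 — obeys.
(c) [ɾ.ʀ]: profile 5-5 — obeys.
(d) [j.ɫ]: profile 6-5 — obeys.
(e) [t.m]: profile 1-4 — violates.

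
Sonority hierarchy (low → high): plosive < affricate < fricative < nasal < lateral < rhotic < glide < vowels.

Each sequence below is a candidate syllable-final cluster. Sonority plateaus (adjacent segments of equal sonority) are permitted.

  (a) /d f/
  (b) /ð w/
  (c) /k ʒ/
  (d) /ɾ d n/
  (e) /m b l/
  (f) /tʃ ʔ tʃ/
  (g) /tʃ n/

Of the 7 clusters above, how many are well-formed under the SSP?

0

(a) sonority 1-3: ill-formed.
(b) sonority 3-7: ill-formed.
(c) sonority 1-3: ill-formed.
(d) sonority 6-1-4: ill-formed.
(e) sonority 4-1-5: ill-formed.
(f) sonority 2-1-2: ill-formed.
(g) sonority 2-4: ill-formed.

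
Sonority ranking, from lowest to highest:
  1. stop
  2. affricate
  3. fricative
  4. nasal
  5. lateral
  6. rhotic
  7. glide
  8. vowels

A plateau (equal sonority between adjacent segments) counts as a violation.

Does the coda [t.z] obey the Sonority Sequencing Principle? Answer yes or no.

no

/t/: stop = 1.
/z/: fricative = 3.
The profile is 1-3. Between /t/ (1) and /z/ (3) sonority does not fall, so the cluster violates the SSP.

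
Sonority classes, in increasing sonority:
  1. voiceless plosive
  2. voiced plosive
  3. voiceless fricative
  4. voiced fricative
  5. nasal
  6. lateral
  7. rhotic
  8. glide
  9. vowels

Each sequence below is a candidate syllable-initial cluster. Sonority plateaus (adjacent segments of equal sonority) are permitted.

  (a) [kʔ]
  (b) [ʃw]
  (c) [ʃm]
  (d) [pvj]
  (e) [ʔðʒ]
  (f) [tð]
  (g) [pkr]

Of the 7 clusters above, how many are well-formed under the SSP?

(a) sonority 1-1: well-formed.
(b) sonority 3-8: well-formed.
(c) sonority 3-5: well-formed.
(d) sonority 1-4-8: well-formed.
(e) sonority 1-4-4: well-formed.
(f) sonority 1-4: well-formed.
(g) sonority 1-1-7: well-formed.

7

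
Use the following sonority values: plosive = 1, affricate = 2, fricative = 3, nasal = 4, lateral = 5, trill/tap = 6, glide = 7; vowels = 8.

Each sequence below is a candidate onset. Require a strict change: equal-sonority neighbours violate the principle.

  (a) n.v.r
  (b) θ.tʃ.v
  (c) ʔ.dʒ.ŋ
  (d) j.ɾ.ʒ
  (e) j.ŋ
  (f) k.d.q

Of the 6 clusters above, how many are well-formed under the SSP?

1

(a) n.v.r: profile 4-3-6 — violates.
(b) θ.tʃ.v: profile 3-2-3 — violates.
(c) ʔ.dʒ.ŋ: profile 1-2-4 — obeys.
(d) j.ɾ.ʒ: profile 7-6-3 — violates.
(e) j.ŋ: profile 7-4 — violates.
(f) k.d.q: profile 1-1-1 — violates.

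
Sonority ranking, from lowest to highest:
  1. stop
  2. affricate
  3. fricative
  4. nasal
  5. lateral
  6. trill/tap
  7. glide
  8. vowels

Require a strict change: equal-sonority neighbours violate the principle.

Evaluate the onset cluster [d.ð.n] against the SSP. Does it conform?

yes

/d/ — stop, sonority 1.
/ð/ — fricative, sonority 3.
/n/ — nasal, sonority 4.
The profile 1-3-4 strictly rises, so the onset cluster satisfies the SSP.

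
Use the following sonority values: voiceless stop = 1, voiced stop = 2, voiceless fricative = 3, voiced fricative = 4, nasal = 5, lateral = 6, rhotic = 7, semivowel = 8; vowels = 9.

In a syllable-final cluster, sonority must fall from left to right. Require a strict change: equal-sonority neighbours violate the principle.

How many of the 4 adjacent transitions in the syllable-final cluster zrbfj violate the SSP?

/z/: voiced fricative = 4.
/r/: rhotic = 7.
/b/: voiced stop = 2.
/f/: voiceless fricative = 3.
/j/: semivowel = 8.
/z/→/r/: 4→7 (does not fall) — violation.
/r/→/b/: 7→2 (falls) — ok.
/b/→/f/: 2→3 (does not fall) — violation.
/f/→/j/: 3→8 (does not fall) — violation.

3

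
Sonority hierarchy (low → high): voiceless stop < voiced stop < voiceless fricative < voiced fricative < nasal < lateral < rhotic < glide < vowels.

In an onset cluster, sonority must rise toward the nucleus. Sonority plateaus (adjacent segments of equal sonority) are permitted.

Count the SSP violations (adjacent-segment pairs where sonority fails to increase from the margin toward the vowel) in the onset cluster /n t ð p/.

2

/n/ — nasal, sonority 5.
/t/ — voiceless stop, sonority 1.
/ð/ — voiced fricative, sonority 4.
/p/ — voiceless stop, sonority 1.
/n/→/t/: 5→1 (does not rise) — violation.
/t/→/ð/: 1→4 (rises) — ok.
/ð/→/p/: 4→1 (does not rise) — violation.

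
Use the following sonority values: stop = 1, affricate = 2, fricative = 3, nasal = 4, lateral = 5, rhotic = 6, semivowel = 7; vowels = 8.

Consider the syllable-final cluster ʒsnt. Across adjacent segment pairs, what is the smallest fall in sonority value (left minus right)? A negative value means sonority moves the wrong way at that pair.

-1

/ʒ/ — fricative, sonority 3.
/s/ — fricative, sonority 3.
/n/ — nasal, sonority 4.
/t/ — stop, sonority 1.
/ʒ/→/s/: change +0.
/s/→/n/: change -1.
/n/→/t/: change +3.
Minimum = -1.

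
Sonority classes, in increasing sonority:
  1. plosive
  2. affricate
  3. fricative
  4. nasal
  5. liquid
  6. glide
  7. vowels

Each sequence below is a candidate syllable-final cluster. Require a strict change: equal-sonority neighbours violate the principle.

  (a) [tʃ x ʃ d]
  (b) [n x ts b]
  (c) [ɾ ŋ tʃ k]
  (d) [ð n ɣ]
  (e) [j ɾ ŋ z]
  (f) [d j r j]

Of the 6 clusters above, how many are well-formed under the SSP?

(a) sonority 2-3-3-1: ill-formed.
(b) sonority 4-3-2-1: well-formed.
(c) sonority 5-4-2-1: well-formed.
(d) sonority 3-4-3: ill-formed.
(e) sonority 6-5-4-3: well-formed.
(f) sonority 1-6-5-6: ill-formed.

3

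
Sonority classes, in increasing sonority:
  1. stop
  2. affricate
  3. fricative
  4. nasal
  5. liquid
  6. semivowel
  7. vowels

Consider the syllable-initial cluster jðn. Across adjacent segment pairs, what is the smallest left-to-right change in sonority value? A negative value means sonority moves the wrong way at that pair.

-3

/j/: semivowel = 6.
/ð/: fricative = 3.
/n/: nasal = 4.
/j/→/ð/: change -3.
/ð/→/n/: change +1.
Minimum = -3.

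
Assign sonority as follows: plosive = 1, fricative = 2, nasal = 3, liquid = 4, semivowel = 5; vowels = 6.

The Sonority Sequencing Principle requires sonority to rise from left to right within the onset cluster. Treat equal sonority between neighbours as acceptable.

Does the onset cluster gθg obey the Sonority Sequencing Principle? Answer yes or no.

/g/ is a plosive (sonority 1).
/θ/ is a fricative (sonority 2).
/g/ is a plosive (sonority 1).
The profile is 1-2-1. Between /θ/ (2) and /g/ (1) sonority does not rise, so the cluster violates the SSP.

no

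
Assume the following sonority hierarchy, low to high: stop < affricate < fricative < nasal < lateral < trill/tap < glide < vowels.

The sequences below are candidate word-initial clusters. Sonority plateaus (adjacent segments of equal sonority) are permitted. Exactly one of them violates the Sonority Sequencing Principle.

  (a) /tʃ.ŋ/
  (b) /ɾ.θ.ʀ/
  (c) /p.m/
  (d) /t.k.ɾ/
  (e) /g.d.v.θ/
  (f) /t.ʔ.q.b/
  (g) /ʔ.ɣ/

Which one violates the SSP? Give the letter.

(a) 2-4 → obeys
(b) 6-3-6 → violates
(c) 1-4 → obeys
(d) 1-1-6 → obeys
(e) 1-1-3-3 → obeys
(f) 1-1-1-1 → obeys
(g) 1-3 → obeys

b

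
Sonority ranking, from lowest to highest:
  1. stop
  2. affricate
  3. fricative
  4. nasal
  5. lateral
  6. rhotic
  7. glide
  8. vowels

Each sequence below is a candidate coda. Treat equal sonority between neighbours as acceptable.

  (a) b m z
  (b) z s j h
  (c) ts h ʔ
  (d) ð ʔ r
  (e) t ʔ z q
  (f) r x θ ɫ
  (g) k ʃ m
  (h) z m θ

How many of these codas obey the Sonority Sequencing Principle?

(a) sonority 1-4-3: ill-formed.
(b) sonority 3-3-7-3: ill-formed.
(c) sonority 2-3-1: ill-formed.
(d) sonority 3-1-6: ill-formed.
(e) sonority 1-1-3-1: ill-formed.
(f) sonority 6-3-3-5: ill-formed.
(g) sonority 1-3-4: ill-formed.
(h) sonority 3-4-3: ill-formed.

0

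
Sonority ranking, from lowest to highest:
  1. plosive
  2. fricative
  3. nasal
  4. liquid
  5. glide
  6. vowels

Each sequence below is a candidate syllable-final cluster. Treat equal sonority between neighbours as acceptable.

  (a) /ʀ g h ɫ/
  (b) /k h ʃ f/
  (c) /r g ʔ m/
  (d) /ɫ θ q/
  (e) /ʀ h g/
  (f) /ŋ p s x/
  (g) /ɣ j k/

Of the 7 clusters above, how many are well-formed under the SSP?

2

(a) 4-1-2-4 → violates
(b) 1-2-2-2 → violates
(c) 4-1-1-3 → violates
(d) 4-2-1 → obeys
(e) 4-2-1 → obeys
(f) 3-1-2-2 → violates
(g) 2-5-1 → violates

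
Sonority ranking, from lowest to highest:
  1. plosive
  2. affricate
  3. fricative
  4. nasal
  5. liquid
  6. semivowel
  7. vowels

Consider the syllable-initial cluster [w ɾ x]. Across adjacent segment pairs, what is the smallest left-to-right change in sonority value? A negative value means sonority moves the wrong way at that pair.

-2

/w/ is a semivowel (sonority 6).
/ɾ/ is a liquid (sonority 5).
/x/ is a fricative (sonority 3).
/w/→/ɾ/: change -1.
/ɾ/→/x/: change -2.
Minimum = -2.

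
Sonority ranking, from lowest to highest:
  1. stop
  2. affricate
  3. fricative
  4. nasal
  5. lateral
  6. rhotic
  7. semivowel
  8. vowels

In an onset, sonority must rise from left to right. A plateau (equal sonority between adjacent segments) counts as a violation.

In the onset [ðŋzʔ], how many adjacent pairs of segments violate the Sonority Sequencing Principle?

2

/ð/ — fricative, sonority 3.
/ŋ/ — nasal, sonority 4.
/z/ — fricative, sonority 3.
/ʔ/ — stop, sonority 1.
/ð/→/ŋ/: 3→4 (rises) — ok.
/ŋ/→/z/: 4→3 (does not rise) — violation.
/z/→/ʔ/: 3→1 (does not rise) — violation.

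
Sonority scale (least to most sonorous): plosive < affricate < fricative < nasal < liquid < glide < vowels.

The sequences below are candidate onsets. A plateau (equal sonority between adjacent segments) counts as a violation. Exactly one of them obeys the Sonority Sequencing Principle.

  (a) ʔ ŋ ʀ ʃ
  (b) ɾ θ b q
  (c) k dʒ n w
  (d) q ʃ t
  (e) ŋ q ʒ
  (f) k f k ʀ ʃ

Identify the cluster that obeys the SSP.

c

(a) sonority 1-4-5-3: ill-formed.
(b) sonority 5-3-1-1: ill-formed.
(c) sonority 1-2-4-6: well-formed.
(d) sonority 1-3-1: ill-formed.
(e) sonority 4-1-3: ill-formed.
(f) sonority 1-3-1-5-3: ill-formed.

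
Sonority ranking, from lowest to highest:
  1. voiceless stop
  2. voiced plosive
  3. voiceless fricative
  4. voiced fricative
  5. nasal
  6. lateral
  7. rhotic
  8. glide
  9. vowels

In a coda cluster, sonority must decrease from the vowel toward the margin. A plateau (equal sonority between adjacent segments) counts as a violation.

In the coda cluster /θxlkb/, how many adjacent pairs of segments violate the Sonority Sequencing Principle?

3

/θ/: voiceless fricative = 3.
/x/: voiceless fricative = 3.
/l/: lateral = 6.
/k/: voiceless stop = 1.
/b/: voiced plosive = 2.
/θ/→/x/: 3→3 (plateau) — violation.
/x/→/l/: 3→6 (does not fall) — violation.
/l/→/k/: 6→1 (falls) — ok.
/k/→/b/: 1→2 (does not fall) — violation.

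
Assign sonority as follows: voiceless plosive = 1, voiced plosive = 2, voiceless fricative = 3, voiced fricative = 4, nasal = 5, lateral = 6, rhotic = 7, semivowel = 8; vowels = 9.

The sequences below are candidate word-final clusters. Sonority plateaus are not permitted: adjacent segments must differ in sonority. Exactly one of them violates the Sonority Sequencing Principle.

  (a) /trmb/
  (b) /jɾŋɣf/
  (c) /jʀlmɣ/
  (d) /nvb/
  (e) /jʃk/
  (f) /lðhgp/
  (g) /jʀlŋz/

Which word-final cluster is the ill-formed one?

a

(a) /trmb/: profile 1-7-5-2 — violates.
(b) /jɾŋɣf/: profile 8-7-5-4-3 — obeys.
(c) /jʀlmɣ/: profile 8-7-6-5-4 — obeys.
(d) /nvb/: profile 5-4-2 — obeys.
(e) /jʃk/: profile 8-3-1 — obeys.
(f) /lðhgp/: profile 6-4-3-2-1 — obeys.
(g) /jʀlŋz/: profile 8-7-6-5-4 — obeys.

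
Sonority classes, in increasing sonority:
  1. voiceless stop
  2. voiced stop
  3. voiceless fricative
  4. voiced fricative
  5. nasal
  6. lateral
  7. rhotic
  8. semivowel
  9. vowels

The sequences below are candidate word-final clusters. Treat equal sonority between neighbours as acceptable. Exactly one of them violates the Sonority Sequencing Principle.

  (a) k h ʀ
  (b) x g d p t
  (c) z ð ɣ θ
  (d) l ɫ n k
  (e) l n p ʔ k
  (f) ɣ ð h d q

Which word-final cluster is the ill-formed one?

a

(a) sonority 1-3-7: ill-formed.
(b) sonority 3-2-2-1-1: well-formed.
(c) sonority 4-4-4-3: well-formed.
(d) sonority 6-6-5-1: well-formed.
(e) sonority 6-5-1-1-1: well-formed.
(f) sonority 4-4-3-2-1: well-formed.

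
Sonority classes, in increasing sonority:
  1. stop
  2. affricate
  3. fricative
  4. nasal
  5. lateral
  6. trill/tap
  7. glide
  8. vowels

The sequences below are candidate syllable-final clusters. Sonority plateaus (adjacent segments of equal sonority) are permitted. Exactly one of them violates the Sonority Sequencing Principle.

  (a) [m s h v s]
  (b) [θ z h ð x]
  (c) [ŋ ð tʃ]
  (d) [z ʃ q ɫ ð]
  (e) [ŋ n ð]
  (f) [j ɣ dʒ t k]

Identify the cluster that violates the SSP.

(a) [m s h v s]: profile 4-3-3-3-3 — obeys.
(b) [θ z h ð x]: profile 3-3-3-3-3 — obeys.
(c) [ŋ ð tʃ]: profile 4-3-2 — obeys.
(d) [z ʃ q ɫ ð]: profile 3-3-1-5-3 — violates.
(e) [ŋ n ð]: profile 4-4-3 — obeys.
(f) [j ɣ dʒ t k]: profile 7-3-2-1-1 — obeys.

d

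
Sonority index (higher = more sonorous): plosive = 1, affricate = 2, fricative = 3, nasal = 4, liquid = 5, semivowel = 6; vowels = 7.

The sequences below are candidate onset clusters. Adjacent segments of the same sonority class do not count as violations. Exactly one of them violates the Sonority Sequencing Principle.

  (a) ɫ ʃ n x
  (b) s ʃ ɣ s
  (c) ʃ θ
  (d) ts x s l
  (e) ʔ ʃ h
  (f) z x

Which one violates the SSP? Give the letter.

(a) sonority 5-3-4-3: ill-formed.
(b) sonority 3-3-3-3: well-formed.
(c) sonority 3-3: well-formed.
(d) sonority 2-3-3-5: well-formed.
(e) sonority 1-3-3: well-formed.
(f) sonority 3-3: well-formed.

a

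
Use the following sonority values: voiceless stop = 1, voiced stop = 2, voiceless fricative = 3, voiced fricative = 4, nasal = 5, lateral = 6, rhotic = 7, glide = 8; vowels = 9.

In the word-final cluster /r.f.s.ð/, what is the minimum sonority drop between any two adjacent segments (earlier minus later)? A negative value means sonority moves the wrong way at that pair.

/r/: rhotic = 7.
/f/: voiceless fricative = 3.
/s/: voiceless fricative = 3.
/ð/: voiced fricative = 4.
/r/→/f/: change +4.
/f/→/s/: change +0.
/s/→/ð/: change -1.
Minimum = -1.

-1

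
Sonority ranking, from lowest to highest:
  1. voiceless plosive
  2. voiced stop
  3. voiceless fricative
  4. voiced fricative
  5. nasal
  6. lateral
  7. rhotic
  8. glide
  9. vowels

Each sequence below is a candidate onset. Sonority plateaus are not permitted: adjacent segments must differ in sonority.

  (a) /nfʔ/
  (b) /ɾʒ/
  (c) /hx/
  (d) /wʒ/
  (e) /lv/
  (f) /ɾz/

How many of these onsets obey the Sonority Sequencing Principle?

(a) /nfʔ/: profile 5-3-1 — violates.
(b) /ɾʒ/: profile 7-4 — violates.
(c) /hx/: profile 3-3 — violates.
(d) /wʒ/: profile 8-4 — violates.
(e) /lv/: profile 6-4 — violates.
(f) /ɾz/: profile 7-4 — violates.

0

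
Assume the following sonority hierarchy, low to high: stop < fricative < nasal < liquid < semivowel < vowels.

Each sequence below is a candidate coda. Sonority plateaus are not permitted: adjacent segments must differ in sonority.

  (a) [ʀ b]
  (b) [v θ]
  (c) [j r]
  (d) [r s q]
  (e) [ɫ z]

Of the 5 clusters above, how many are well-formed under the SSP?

4

(a) [ʀ b]: profile 4-1 — obeys.
(b) [v θ]: profile 2-2 — violates.
(c) [j r]: profile 5-4 — obeys.
(d) [r s q]: profile 4-2-1 — obeys.
(e) [ɫ z]: profile 4-2 — obeys.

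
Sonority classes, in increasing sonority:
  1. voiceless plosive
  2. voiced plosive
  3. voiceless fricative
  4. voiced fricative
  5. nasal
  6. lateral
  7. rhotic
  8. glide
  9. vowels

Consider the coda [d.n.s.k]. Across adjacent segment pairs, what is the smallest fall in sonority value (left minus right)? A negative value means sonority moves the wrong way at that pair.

/d/ — voiced plosive, sonority 2.
/n/ — nasal, sonority 5.
/s/ — voiceless fricative, sonority 3.
/k/ — voiceless plosive, sonority 1.
/d/→/n/: change -3.
/n/→/s/: change +2.
/s/→/k/: change +2.
Minimum = -3.

-3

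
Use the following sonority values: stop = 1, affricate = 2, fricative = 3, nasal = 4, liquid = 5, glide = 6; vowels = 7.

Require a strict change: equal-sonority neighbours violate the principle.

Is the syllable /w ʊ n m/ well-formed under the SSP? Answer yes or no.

no

Onset: /w/ is a glide (sonority 6); then the nucleus /ʊ/ (sonority 7).
Onset profile 6-7 — rises to the nucleus.
Coda: /n/ is a nasal (sonority 4), /m/ is a nasal (sonority 4).
Coda profile 7-4-4 — does not strictly fall throughout.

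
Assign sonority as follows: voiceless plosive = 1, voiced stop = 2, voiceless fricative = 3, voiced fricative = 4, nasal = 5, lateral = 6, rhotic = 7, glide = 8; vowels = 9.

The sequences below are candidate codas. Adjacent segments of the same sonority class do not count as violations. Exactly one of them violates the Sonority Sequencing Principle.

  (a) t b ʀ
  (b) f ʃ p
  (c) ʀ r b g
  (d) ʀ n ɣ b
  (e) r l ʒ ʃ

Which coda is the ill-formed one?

a

(a) sonority 1-2-7: ill-formed.
(b) sonority 3-3-1: well-formed.
(c) sonority 7-7-2-2: well-formed.
(d) sonority 7-5-4-2: well-formed.
(e) sonority 7-6-4-3: well-formed.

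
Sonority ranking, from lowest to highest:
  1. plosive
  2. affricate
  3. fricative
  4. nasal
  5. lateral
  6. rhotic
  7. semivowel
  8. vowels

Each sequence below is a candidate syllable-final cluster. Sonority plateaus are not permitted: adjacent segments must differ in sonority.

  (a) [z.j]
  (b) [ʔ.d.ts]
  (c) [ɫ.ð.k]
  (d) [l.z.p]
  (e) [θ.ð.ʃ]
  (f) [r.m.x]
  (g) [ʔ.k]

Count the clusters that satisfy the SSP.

(a) [z.j]: profile 3-7 — violates.
(b) [ʔ.d.ts]: profile 1-1-2 — violates.
(c) [ɫ.ð.k]: profile 5-3-1 — obeys.
(d) [l.z.p]: profile 5-3-1 — obeys.
(e) [θ.ð.ʃ]: profile 3-3-3 — violates.
(f) [r.m.x]: profile 6-4-3 — obeys.
(g) [ʔ.k]: profile 1-1 — violates.

3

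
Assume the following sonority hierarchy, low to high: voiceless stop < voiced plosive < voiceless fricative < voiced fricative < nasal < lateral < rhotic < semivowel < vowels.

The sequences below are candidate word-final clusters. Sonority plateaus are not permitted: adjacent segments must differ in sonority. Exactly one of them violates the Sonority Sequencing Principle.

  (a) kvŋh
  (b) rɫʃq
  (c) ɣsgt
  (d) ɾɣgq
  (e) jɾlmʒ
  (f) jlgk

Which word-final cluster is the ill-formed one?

a

(a) 1-4-5-3 → violates
(b) 7-6-3-1 → obeys
(c) 4-3-2-1 → obeys
(d) 7-4-2-1 → obeys
(e) 8-7-6-5-4 → obeys
(f) 8-6-2-1 → obeys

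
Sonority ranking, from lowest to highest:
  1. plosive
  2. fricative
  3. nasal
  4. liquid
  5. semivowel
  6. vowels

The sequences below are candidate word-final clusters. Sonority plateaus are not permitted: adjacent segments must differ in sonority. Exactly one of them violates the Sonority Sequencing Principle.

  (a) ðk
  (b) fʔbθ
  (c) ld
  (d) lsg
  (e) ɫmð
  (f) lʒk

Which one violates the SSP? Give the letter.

(a) sonority 2-1: well-formed.
(b) sonority 2-1-1-2: ill-formed.
(c) sonority 4-1: well-formed.
(d) sonority 4-2-1: well-formed.
(e) sonority 4-3-2: well-formed.
(f) sonority 4-2-1: well-formed.

b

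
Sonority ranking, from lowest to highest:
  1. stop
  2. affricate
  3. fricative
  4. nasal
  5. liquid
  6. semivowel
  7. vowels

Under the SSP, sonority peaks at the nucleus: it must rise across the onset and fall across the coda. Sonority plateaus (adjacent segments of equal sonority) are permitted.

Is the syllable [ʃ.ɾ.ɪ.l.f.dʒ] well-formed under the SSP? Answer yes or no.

Onset: /ʃ/ is a fricative (sonority 3), /ɾ/ is a liquid (sonority 5); then the nucleus /ɪ/ (sonority 7).
Onset profile 3-5-7 — rises to the nucleus.
Coda: /l/ is a liquid (sonority 5), /f/ is a fricative (sonority 3), /dʒ/ is an affricate (sonority 2).
Coda profile 7-5-3-2 — falls from the nucleus.

yes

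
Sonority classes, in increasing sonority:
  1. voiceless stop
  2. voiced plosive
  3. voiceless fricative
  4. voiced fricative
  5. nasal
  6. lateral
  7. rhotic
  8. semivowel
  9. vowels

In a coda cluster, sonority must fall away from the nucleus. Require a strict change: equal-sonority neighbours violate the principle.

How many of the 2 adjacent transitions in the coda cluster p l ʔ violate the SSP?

1

/p/ — voiceless stop, sonority 1.
/l/ — lateral, sonority 6.
/ʔ/ — voiceless stop, sonority 1.
/p/→/l/: 1→6 (does not fall) — violation.
/l/→/ʔ/: 6→1 (falls) — ok.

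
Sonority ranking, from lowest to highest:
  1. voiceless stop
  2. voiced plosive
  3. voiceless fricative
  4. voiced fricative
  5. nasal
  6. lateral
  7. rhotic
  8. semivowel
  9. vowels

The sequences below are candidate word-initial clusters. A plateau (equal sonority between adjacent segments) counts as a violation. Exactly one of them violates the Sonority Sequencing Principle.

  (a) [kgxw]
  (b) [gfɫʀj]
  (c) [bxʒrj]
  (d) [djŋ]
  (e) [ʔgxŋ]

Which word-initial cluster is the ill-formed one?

(a) 1-2-3-8 → obeys
(b) 2-3-6-7-8 → obeys
(c) 2-3-4-7-8 → obeys
(d) 2-8-5 → violates
(e) 1-2-3-5 → obeys

d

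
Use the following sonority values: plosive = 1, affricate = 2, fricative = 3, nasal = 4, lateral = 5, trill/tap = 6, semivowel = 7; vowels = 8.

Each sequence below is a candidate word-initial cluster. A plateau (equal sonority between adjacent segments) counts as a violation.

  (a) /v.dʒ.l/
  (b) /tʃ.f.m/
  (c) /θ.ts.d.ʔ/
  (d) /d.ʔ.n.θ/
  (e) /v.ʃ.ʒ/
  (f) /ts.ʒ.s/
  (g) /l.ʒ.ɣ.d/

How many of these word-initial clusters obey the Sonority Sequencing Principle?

(a) sonority 3-2-5: ill-formed.
(b) sonority 2-3-4: well-formed.
(c) sonority 3-2-1-1: ill-formed.
(d) sonority 1-1-4-3: ill-formed.
(e) sonority 3-3-3: ill-formed.
(f) sonority 2-3-3: ill-formed.
(g) sonority 5-3-3-1: ill-formed.

1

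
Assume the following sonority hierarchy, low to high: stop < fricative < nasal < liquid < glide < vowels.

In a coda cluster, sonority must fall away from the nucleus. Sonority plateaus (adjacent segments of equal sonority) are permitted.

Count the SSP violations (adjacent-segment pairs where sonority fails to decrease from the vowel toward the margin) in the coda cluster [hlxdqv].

/h/ — fricative, sonority 2.
/l/ — liquid, sonority 4.
/x/ — fricative, sonority 2.
/d/ — stop, sonority 1.
/q/ — stop, sonority 1.
/v/ — fricative, sonority 2.
/h/→/l/: 2→4 (does not fall) — violation.
/l/→/x/: 4→2 (falls) — ok.
/x/→/d/: 2→1 (falls) — ok.
/d/→/q/: 1→1 (plateau, allowed) — ok.
/q/→/v/: 1→2 (does not fall) — violation.

2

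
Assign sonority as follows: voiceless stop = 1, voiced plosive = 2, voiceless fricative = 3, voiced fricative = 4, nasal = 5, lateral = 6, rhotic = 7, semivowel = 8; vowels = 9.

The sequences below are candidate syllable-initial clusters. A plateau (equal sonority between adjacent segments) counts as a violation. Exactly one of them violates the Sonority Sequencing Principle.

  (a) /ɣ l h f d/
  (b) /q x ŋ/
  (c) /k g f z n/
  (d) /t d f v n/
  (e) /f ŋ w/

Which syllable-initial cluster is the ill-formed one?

(a) 4-6-3-3-2 → violates
(b) 1-3-5 → obeys
(c) 1-2-3-4-5 → obeys
(d) 1-2-3-4-5 → obeys
(e) 3-5-8 → obeys

a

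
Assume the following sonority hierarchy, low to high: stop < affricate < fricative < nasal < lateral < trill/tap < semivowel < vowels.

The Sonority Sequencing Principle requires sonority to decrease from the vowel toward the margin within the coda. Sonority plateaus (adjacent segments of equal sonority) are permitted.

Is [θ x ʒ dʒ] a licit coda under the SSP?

/θ/ — fricative, sonority 3.
/x/ — fricative, sonority 3.
/ʒ/ — fricative, sonority 3.
/dʒ/ — affricate, sonority 2.
The profile 3-3-3-2 is non-increasing (plateaus allowed), so the coda satisfies the SSP.

yes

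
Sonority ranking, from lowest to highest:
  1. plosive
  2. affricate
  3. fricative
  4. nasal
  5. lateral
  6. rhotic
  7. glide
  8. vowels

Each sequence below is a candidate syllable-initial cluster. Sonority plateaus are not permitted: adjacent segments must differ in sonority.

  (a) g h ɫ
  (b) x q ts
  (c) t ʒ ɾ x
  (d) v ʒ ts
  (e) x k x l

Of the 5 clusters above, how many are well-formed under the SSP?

(a) sonority 1-3-5: well-formed.
(b) sonority 3-1-2: ill-formed.
(c) sonority 1-3-6-3: ill-formed.
(d) sonority 3-3-2: ill-formed.
(e) sonority 3-1-3-5: ill-formed.

1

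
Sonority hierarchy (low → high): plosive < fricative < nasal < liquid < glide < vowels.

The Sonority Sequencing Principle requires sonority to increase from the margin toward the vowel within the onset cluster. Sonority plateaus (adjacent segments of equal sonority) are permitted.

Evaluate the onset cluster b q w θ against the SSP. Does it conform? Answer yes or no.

no

/b/: plosive = 1.
/q/: plosive = 1.
/w/: glide = 5.
/θ/: fricative = 2.
The profile is 1-1-5-2. Between /w/ (5) and /θ/ (2) sonority does not rise, so the cluster violates the SSP.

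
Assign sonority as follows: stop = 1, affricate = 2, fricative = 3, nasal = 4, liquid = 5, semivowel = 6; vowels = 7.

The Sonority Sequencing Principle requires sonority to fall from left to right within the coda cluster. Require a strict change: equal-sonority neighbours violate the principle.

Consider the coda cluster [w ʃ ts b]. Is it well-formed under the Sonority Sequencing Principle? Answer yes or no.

yes

/w/: semivowel = 6.
/ʃ/: fricative = 3.
/ts/: affricate = 2.
/b/: stop = 1.
The profile 6-3-2-1 strictly falls, so the coda cluster satisfies the SSP.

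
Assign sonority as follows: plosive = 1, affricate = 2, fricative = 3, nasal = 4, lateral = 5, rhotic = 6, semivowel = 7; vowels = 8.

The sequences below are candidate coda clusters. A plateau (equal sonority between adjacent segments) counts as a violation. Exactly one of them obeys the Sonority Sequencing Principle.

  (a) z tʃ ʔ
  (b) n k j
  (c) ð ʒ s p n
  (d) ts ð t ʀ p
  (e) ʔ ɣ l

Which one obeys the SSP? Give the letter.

(a) z tʃ ʔ: profile 3-2-1 — obeys.
(b) n k j: profile 4-1-7 — violates.
(c) ð ʒ s p n: profile 3-3-3-1-4 — violates.
(d) ts ð t ʀ p: profile 2-3-1-6-1 — violates.
(e) ʔ ɣ l: profile 1-3-5 — violates.

a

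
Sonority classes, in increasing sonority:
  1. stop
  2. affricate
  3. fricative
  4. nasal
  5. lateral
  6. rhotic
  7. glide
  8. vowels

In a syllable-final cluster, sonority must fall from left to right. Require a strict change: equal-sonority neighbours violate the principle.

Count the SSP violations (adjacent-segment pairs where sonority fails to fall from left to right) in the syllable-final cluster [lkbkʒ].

/l/: lateral = 5.
/k/: stop = 1.
/b/: stop = 1.
/k/: stop = 1.
/ʒ/: fricative = 3.
/l/→/k/: 5→1 (falls) — ok.
/k/→/b/: 1→1 (plateau) — violation.
/b/→/k/: 1→1 (plateau) — violation.
/k/→/ʒ/: 1→3 (does not fall) — violation.

3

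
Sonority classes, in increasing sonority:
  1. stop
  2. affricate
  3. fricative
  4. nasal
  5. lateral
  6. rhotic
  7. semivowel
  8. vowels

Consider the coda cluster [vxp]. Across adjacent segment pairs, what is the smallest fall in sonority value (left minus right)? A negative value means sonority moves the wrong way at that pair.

/v/: fricative = 3.
/x/: fricative = 3.
/p/: stop = 1.
/v/→/x/: change +0.
/x/→/p/: change +2.
Minimum = 0.

0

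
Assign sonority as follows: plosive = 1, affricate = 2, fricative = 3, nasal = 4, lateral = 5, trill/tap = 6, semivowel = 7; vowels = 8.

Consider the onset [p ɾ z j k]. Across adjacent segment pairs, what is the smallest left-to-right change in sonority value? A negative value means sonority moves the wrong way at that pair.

/p/ is a plosive (sonority 1).
/ɾ/ is a trill/tap (sonority 6).
/z/ is a fricative (sonority 3).
/j/ is a semivowel (sonority 7).
/k/ is a plosive (sonority 1).
/p/→/ɾ/: change +5.
/ɾ/→/z/: change -3.
/z/→/j/: change +4.
/j/→/k/: change -6.
Minimum = -6.

-6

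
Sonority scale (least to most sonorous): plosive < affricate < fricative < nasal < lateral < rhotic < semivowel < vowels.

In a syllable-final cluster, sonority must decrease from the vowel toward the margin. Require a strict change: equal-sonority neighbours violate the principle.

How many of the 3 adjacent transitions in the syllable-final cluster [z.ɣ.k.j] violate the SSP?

/z/: fricative = 3.
/ɣ/: fricative = 3.
/k/: plosive = 1.
/j/: semivowel = 7.
/z/→/ɣ/: 3→3 (plateau) — violation.
/ɣ/→/k/: 3→1 (falls) — ok.
/k/→/j/: 1→7 (does not fall) — violation.

2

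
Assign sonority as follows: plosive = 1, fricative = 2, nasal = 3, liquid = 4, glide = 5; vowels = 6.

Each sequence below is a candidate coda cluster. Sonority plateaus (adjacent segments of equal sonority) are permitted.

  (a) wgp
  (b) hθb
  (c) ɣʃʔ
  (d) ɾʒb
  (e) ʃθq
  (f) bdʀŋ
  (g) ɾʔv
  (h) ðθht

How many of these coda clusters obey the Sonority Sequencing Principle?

(a) sonority 5-1-1: well-formed.
(b) sonority 2-2-1: well-formed.
(c) sonority 2-2-1: well-formed.
(d) sonority 4-2-1: well-formed.
(e) sonority 2-2-1: well-formed.
(f) sonority 1-1-4-3: ill-formed.
(g) sonority 4-1-2: ill-formed.
(h) sonority 2-2-2-1: well-formed.

6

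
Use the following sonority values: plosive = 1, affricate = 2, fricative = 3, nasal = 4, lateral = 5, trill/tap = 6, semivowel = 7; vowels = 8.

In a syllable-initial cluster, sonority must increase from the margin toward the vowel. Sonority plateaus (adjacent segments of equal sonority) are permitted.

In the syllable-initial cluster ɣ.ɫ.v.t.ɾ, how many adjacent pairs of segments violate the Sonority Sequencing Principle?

/ɣ/: fricative = 3.
/ɫ/: lateral = 5.
/v/: fricative = 3.
/t/: plosive = 1.
/ɾ/: trill/tap = 6.
/ɣ/→/ɫ/: 3→5 (rises) — ok.
/ɫ/→/v/: 5→3 (does not rise) — violation.
/v/→/t/: 3→1 (does not rise) — violation.
/t/→/ɾ/: 1→6 (rises) — ok.

2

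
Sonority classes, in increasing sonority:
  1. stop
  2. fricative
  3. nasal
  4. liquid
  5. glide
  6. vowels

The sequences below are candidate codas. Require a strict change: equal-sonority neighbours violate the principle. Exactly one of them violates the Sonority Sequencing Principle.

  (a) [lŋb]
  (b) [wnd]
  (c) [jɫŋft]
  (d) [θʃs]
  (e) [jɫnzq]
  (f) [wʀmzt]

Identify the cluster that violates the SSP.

(a) [lŋb]: profile 4-3-1 — obeys.
(b) [wnd]: profile 5-3-1 — obeys.
(c) [jɫŋft]: profile 5-4-3-2-1 — obeys.
(d) [θʃs]: profile 2-2-2 — violates.
(e) [jɫnzq]: profile 5-4-3-2-1 — obeys.
(f) [wʀmzt]: profile 5-4-3-2-1 — obeys.

d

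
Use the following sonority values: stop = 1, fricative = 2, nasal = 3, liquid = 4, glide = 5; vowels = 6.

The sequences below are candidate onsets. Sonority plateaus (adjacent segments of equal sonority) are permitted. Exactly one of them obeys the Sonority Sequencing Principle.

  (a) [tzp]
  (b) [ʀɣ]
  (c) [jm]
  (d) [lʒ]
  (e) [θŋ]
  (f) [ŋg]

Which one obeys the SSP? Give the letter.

e

(a) [tzp]: profile 1-2-1 — violates.
(b) [ʀɣ]: profile 4-2 — violates.
(c) [jm]: profile 5-3 — violates.
(d) [lʒ]: profile 4-2 — violates.
(e) [θŋ]: profile 2-3 — obeys.
(f) [ŋg]: profile 3-1 — violates.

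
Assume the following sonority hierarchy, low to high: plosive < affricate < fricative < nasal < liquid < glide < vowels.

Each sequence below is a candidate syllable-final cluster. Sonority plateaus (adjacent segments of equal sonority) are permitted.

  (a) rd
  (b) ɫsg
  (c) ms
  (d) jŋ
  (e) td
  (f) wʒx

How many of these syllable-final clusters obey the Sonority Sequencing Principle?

(a) rd: profile 5-1 — obeys.
(b) ɫsg: profile 5-3-1 — obeys.
(c) ms: profile 4-3 — obeys.
(d) jŋ: profile 6-4 — obeys.
(e) td: profile 1-1 — obeys.
(f) wʒx: profile 6-3-3 — obeys.

6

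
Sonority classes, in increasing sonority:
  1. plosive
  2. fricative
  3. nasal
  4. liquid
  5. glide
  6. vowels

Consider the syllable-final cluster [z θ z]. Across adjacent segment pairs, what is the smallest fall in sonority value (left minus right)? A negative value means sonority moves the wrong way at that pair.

0

/z/: fricative = 2.
/θ/: fricative = 2.
/z/: fricative = 2.
/z/→/θ/: change +0.
/θ/→/z/: change +0.
Minimum = 0.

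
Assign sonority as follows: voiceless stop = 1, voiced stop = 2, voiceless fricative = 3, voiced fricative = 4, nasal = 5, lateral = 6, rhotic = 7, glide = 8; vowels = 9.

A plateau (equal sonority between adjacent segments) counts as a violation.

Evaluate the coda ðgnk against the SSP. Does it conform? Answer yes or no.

/ð/ is a voiced fricative (sonority 4).
/g/ is a voiced stop (sonority 2).
/n/ is a nasal (sonority 5).
/k/ is a voiceless stop (sonority 1).
The profile is 4-2-5-1. Between /g/ (2) and /n/ (5) sonority does not fall, so the cluster violates the SSP.

no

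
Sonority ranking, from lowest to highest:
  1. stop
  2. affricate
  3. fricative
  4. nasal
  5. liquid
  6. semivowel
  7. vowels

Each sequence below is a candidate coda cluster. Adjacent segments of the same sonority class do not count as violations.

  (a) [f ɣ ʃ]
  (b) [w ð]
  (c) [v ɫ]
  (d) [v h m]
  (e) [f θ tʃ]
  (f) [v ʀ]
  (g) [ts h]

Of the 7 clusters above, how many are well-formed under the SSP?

3

(a) sonority 3-3-3: well-formed.
(b) sonority 6-3: well-formed.
(c) sonority 3-5: ill-formed.
(d) sonority 3-3-4: ill-formed.
(e) sonority 3-3-2: well-formed.
(f) sonority 3-5: ill-formed.
(g) sonority 2-3: ill-formed.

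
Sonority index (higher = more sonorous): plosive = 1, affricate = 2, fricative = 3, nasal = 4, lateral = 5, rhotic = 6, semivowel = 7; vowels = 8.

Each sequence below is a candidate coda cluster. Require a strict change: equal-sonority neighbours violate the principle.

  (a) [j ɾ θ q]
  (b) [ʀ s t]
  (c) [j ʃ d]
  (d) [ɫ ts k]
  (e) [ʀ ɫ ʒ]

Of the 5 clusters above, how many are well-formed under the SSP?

5

(a) [j ɾ θ q]: profile 7-6-3-1 — obeys.
(b) [ʀ s t]: profile 6-3-1 — obeys.
(c) [j ʃ d]: profile 7-3-1 — obeys.
(d) [ɫ ts k]: profile 5-2-1 — obeys.
(e) [ʀ ɫ ʒ]: profile 6-5-3 — obeys.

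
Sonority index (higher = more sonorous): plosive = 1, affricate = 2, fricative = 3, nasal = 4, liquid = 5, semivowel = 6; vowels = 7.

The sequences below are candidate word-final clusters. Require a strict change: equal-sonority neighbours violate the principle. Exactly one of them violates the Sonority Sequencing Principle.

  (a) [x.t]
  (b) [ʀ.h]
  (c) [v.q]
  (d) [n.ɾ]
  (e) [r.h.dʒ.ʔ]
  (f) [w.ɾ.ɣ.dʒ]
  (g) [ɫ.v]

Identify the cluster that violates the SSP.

(a) 3-1 → obeys
(b) 5-3 → obeys
(c) 3-1 → obeys
(d) 4-5 → violates
(e) 5-3-2-1 → obeys
(f) 6-5-3-2 → obeys
(g) 5-3 → obeys

d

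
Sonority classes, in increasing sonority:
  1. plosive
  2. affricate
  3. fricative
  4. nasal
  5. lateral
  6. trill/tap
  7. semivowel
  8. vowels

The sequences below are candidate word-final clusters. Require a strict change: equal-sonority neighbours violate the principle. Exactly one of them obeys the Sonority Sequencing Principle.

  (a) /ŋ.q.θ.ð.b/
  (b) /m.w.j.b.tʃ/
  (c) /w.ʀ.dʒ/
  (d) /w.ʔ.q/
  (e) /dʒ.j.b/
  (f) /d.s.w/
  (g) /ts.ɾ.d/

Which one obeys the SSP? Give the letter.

(a) 4-1-3-3-1 → violates
(b) 4-7-7-1-2 → violates
(c) 7-6-2 → obeys
(d) 7-1-1 → violates
(e) 2-7-1 → violates
(f) 1-3-7 → violates
(g) 2-6-1 → violates

c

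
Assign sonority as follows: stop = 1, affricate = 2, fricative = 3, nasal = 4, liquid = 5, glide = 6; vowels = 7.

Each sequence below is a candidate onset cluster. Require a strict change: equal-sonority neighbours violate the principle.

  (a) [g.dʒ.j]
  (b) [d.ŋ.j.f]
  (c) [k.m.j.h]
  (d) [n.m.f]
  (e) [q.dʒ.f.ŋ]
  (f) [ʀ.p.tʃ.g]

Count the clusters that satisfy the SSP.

(a) 1-2-6 → obeys
(b) 1-4-6-3 → violates
(c) 1-4-6-3 → violates
(d) 4-4-3 → violates
(e) 1-2-3-4 → obeys
(f) 5-1-2-1 → violates

2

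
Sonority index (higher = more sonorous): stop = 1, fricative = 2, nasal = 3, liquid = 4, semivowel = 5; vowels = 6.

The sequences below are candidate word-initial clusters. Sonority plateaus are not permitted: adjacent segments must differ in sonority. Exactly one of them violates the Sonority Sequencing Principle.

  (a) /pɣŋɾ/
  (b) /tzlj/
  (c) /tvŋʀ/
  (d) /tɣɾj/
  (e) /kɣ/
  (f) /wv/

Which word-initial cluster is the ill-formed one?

(a) 1-2-3-4 → obeys
(b) 1-2-4-5 → obeys
(c) 1-2-3-4 → obeys
(d) 1-2-4-5 → obeys
(e) 1-2 → obeys
(f) 5-2 → violates

f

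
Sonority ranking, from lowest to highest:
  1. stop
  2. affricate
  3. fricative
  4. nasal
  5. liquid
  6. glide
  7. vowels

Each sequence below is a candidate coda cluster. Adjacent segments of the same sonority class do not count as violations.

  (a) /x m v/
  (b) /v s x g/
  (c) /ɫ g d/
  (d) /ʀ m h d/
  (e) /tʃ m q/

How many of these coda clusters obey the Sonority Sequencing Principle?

(a) 3-4-3 → violates
(b) 3-3-3-1 → obeys
(c) 5-1-1 → obeys
(d) 5-4-3-1 → obeys
(e) 2-4-1 → violates

3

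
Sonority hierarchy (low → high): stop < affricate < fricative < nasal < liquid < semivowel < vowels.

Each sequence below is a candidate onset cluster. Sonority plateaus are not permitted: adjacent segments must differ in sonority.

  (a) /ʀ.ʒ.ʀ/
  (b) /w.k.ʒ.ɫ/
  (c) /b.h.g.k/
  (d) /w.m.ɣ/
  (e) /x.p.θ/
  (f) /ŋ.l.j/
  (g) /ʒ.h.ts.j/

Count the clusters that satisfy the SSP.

(a) sonority 5-3-5: ill-formed.
(b) sonority 6-1-3-5: ill-formed.
(c) sonority 1-3-1-1: ill-formed.
(d) sonority 6-4-3: ill-formed.
(e) sonority 3-1-3: ill-formed.
(f) sonority 4-5-6: well-formed.
(g) sonority 3-3-2-6: ill-formed.

1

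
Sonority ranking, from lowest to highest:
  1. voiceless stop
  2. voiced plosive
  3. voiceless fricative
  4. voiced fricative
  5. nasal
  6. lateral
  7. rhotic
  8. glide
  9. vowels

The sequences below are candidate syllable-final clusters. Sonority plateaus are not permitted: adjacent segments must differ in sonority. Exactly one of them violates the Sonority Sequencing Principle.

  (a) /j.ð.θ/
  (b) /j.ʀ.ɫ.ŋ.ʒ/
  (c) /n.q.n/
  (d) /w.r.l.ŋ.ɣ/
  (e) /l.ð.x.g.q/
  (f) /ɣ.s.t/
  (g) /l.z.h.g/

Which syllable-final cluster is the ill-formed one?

c

(a) 8-4-3 → obeys
(b) 8-7-6-5-4 → obeys
(c) 5-1-5 → violates
(d) 8-7-6-5-4 → obeys
(e) 6-4-3-2-1 → obeys
(f) 4-3-1 → obeys
(g) 6-4-3-2 → obeys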